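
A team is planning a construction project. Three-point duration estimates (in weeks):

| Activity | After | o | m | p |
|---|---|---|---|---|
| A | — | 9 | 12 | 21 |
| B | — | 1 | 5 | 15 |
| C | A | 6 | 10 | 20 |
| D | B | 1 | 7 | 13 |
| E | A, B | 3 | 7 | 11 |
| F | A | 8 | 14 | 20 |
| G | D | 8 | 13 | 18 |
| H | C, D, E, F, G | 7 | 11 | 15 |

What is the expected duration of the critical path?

38 weeks

te_A = (9 + 4·12 + 21)/6 = 78/6 = 13
te_B = (1 + 4·5 + 15)/6 = 36/6 = 6
te_C = (6 + 4·10 + 20)/6 = 66/6 = 11
te_D = (1 + 4·7 + 13)/6 = 42/6 = 7
te_E = (3 + 4·7 + 11)/6 = 42/6 = 7
te_F = (8 + 4·14 + 20)/6 = 84/6 = 14
te_G = (8 + 4·13 + 18)/6 = 78/6 = 13
te_H = (7 + 4·11 + 15)/6 = 66/6 = 11

Forward pass:
ES_A = 0; EF_A = 13
ES_B = 0; EF_B = 6
ES_C = 13; EF_C = 13+11 = 24
ES_D = 6; EF_D = 6+7 = 13
ES_E = max(EF_A=13, EF_B=6) = 13; EF_E = 13+7 = 20
ES_F = 13; EF_F = 13+14 = 27
ES_G = 13; EF_G = 13+13 = 26
ES_H = max(EF_C=24, EF_D=13, EF_E=20, EF_F=27, EF_G=26) = 27; EF_H = 27+11 = 38
Expected project duration μ = 38 weeks. Critical path: A → F → H.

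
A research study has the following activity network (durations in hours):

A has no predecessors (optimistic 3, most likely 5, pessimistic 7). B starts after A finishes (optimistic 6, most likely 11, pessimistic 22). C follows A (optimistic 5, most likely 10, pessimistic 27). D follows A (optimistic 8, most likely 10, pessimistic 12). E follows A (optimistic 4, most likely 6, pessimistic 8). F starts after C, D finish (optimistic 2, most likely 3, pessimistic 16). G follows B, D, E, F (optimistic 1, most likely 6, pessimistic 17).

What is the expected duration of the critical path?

29 hours

te_A = (3 + 4·5 + 7)/6 = 30/6 = 5
te_B = (6 + 4·11 + 22)/6 = 72/6 = 12
te_C = (5 + 4·10 + 27)/6 = 72/6 = 12
te_D = (8 + 4·10 + 12)/6 = 60/6 = 10
te_E = (4 + 4·6 + 8)/6 = 36/6 = 6
te_F = (2 + 4·3 + 16)/6 = 30/6 = 5
te_G = (1 + 4·6 + 17)/6 = 42/6 = 7

Forward pass:
ES_A = 0; EF_A = 5
ES_B = 5; EF_B = 5+12 = 17
ES_C = 5; EF_C = 5+12 = 17
ES_D = 5; EF_D = 5+10 = 15
ES_E = 5; EF_E = 5+6 = 11
ES_F = max(EF_C=17, EF_D=15) = 17; EF_F = 17+5 = 22
ES_G = max(EF_B=17, EF_D=15, EF_E=11, EF_F=22) = 22; EF_G = 22+7 = 29
Expected project duration μ = 29 hours. Critical path: A → C → F → G.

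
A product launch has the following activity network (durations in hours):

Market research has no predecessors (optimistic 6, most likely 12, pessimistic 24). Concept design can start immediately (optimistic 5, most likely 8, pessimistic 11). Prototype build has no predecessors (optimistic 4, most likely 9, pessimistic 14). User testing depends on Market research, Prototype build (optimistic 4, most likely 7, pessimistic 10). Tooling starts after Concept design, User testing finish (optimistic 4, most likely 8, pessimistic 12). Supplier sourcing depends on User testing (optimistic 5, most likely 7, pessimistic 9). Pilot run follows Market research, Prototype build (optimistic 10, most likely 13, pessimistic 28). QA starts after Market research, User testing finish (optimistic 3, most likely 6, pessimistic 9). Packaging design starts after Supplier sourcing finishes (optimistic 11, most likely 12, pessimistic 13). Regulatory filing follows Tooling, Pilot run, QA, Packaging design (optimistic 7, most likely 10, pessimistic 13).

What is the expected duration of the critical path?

49 hours

te_Market research = (6 + 4·12 + 24)/6 = 78/6 = 13
te_Concept design = (5 + 4·8 + 11)/6 = 48/6 = 8
te_Prototype build = (4 + 4·9 + 14)/6 = 54/6 = 9
te_User testing = (4 + 4·7 + 10)/6 = 42/6 = 7
te_Tooling = (4 + 4·8 + 12)/6 = 48/6 = 8
te_Supplier sourcing = (5 + 4·7 + 9)/6 = 42/6 = 7
te_Pilot run = (10 + 4·13 + 28)/6 = 90/6 = 15
te_QA = (3 + 4·6 + 9)/6 = 36/6 = 6
te_Packaging design = (11 + 4·12 + 13)/6 = 72/6 = 12
te_Regulatory filing = (7 + 4·10 + 13)/6 = 60/6 = 10

Forward pass:
ES_Market research = 0; EF_Market research = 13
ES_Concept design = 0; EF_Concept design = 8
ES_Prototype build = 0; EF_Prototype build = 9
ES_User testing = max(EF_Market research=13, EF_Prototype build=9) = 13; EF_User testing = 13+7 = 20
ES_Tooling = max(EF_Concept design=8, EF_User testing=20) = 20; EF_Tooling = 20+8 = 28
ES_Supplier sourcing = 20; EF_Supplier sourcing = 20+7 = 27
ES_Pilot run = max(EF_Market research=13, EF_Prototype build=9) = 13; EF_Pilot run = 13+15 = 28
ES_QA = max(EF_Market research=13, EF_User testing=20) = 20; EF_QA = 20+6 = 26
ES_Packaging design = 27; EF_Packaging design = 27+12 = 39
ES_Regulatory filing = max(EF_Tooling=28, EF_Pilot run=28, EF_QA=26, EF_Packaging design=39) = 39; EF_Regulatory filing = 39+10 = 49
Expected project duration μ = 49 hours. Critical path: Market research → User testing → Supplier sourcing → Packaging design → Regulatory filing.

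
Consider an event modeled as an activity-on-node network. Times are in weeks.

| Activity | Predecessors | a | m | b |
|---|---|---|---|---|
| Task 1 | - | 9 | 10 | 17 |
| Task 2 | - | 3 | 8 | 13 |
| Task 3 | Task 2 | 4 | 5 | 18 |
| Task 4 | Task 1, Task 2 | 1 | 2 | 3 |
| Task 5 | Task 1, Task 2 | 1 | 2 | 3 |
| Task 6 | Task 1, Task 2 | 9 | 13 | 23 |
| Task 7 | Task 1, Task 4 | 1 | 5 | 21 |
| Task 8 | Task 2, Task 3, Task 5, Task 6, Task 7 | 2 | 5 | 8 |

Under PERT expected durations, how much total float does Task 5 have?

te_Task 1 = (9 + 4·10 + 17)/6 = 66/6 = 11
te_Task 2 = (3 + 4·8 + 13)/6 = 48/6 = 8
te_Task 3 = (4 + 4·5 + 18)/6 = 42/6 = 7
te_Task 4 = (1 + 4·2 + 3)/6 = 12/6 = 2
te_Task 5 = (1 + 4·2 + 3)/6 = 12/6 = 2
te_Task 6 = (9 + 4·13 + 23)/6 = 84/6 = 14
te_Task 7 = (1 + 4·5 + 21)/6 = 42/6 = 7
te_Task 8 = (2 + 4·5 + 8)/6 = 30/6 = 5

Forward pass:
ES_Task 1 = 0; EF_Task 1 = 11
ES_Task 2 = 0; EF_Task 2 = 8
ES_Task 3 = 8; EF_Task 3 = 8+7 = 15
ES_Task 4 = max(EF_Task 1=11, EF_Task 2=8) = 11; EF_Task 4 = 11+2 = 13
ES_Task 5 = max(EF_Task 1=11, EF_Task 2=8) = 11; EF_Task 5 = 11+2 = 13
ES_Task 6 = max(EF_Task 1=11, EF_Task 2=8) = 11; EF_Task 6 = 11+14 = 25
ES_Task 7 = max(EF_Task 1=11, EF_Task 4=13) = 13; EF_Task 7 = 13+7 = 20
ES_Task 8 = max(EF_Task 2=8, EF_Task 3=15, EF_Task 5=13, EF_Task 6=25, EF_Task 7=20) = 25; EF_Task 8 = 25+5 = 30
Expected project duration μ = 30 weeks. Critical path: Task 1 → Task 6 → Task 8.

Backward pass:
LF_Task 8 = 30; LS_Task 8 = 30−5 = 25
LF_Task 7 = LS_Task 8 = 25; LS_Task 7 = 25−7 = 18
LF_Task 6 = LS_Task 8 = 25; LS_Task 6 = 25−14 = 11
LF_Task 5 = LS_Task 8 = 25; LS_Task 5 = 25−2 = 23
LF_Task 4 = LS_Task 7 = 18; LS_Task 4 = 18−2 = 16
LF_Task 3 = LS_Task 8 = 25; LS_Task 3 = 25−7 = 18
LF_Task 2 = min(LS_Task 3=18, LS_Task 4=16, LS_Task 5=23, LS_Task 6=11, LS_Task 8=25) = 11; LS_Task 2 = 11−8 = 3
LF_Task 1 = min(LS_Task 4=16, LS_Task 5=23, LS_Task 6=11, LS_Task 7=18) = 11; LS_Task 1 = 11−11 = 0
Slack_Task 5 = LS_Task 5 − ES_Task 5 = 23 − 11 = 12

12 weeks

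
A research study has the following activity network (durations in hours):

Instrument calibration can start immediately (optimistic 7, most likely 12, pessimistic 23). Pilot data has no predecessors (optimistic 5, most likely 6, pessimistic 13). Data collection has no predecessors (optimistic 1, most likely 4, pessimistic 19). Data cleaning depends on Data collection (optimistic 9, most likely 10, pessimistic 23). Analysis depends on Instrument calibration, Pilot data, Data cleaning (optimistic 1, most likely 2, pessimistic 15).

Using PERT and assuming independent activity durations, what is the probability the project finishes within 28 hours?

te_Instrument calibration = (7 + 4·12 + 23)/6 = 78/6 = 13; σ²_Instrument calibration = ((23−7)/6)² = 7.111
te_Pilot data = (5 + 4·6 + 13)/6 = 42/6 = 7; σ²_Pilot data = ((13−5)/6)² = 1.778
te_Data collection = (1 + 4·4 + 19)/6 = 36/6 = 6; σ²_Data collection = ((19−1)/6)² = 9.000
te_Data cleaning = (9 + 4·10 + 23)/6 = 72/6 = 12; σ²_Data cleaning = ((23−9)/6)² = 5.444
te_Analysis = (1 + 4·2 + 15)/6 = 24/6 = 4; σ²_Analysis = ((15−1)/6)² = 5.444

Forward pass:
ES_Instrument calibration = 0; EF_Instrument calibration = 13
ES_Pilot data = 0; EF_Pilot data = 7
ES_Data collection = 0; EF_Data collection = 6
ES_Data cleaning = 6; EF_Data cleaning = 6+12 = 18
ES_Analysis = max(EF_Instrument calibration=13, EF_Pilot data=7, EF_Data cleaning=18) = 18; EF_Analysis = 18+4 = 22
Expected project duration μ = 22 hours. Critical path: Data collection → Data cleaning → Analysis.

Variance along critical path = 9.000 + 5.444 + 5.444 = 19.889; σ = √19.889 = 4.460 hours.
Z = (28 − 22) / 4.460 = 1.345
P(T ≤ 28) = Φ(1.345) ≈ 0.911

0.911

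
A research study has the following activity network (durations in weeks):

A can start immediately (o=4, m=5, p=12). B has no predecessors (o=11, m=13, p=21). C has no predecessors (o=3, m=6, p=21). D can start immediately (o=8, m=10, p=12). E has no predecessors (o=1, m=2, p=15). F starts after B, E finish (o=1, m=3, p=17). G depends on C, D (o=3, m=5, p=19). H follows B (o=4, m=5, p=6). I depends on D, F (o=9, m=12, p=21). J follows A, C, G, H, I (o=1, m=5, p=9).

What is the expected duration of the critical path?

te_A = (4 + 4·5 + 12)/6 = 36/6 = 6
te_B = (11 + 4·13 + 21)/6 = 84/6 = 14
te_C = (3 + 4·6 + 21)/6 = 48/6 = 8
te_D = (8 + 4·10 + 12)/6 = 60/6 = 10
te_E = (1 + 4·2 + 15)/6 = 24/6 = 4
te_F = (1 + 4·3 + 17)/6 = 30/6 = 5
te_G = (3 + 4·5 + 19)/6 = 42/6 = 7
te_H = (4 + 4·5 + 6)/6 = 30/6 = 5
te_I = (9 + 4·12 + 21)/6 = 78/6 = 13
te_J = (1 + 4·5 + 9)/6 = 30/6 = 5

Forward pass:
ES_A = 0; EF_A = 6
ES_B = 0; EF_B = 14
ES_C = 0; EF_C = 8
ES_D = 0; EF_D = 10
ES_E = 0; EF_E = 4
ES_F = max(EF_B=14, EF_E=4) = 14; EF_F = 14+5 = 19
ES_G = max(EF_C=8, EF_D=10) = 10; EF_G = 10+7 = 17
ES_H = 14; EF_H = 14+5 = 19
ES_I = max(EF_D=10, EF_F=19) = 19; EF_I = 19+13 = 32
ES_J = max(EF_A=6, EF_C=8, EF_G=17, EF_H=19, EF_I=32) = 32; EF_J = 32+5 = 37
Expected project duration μ = 37 weeks. Critical path: B → F → I → J.

37 weeks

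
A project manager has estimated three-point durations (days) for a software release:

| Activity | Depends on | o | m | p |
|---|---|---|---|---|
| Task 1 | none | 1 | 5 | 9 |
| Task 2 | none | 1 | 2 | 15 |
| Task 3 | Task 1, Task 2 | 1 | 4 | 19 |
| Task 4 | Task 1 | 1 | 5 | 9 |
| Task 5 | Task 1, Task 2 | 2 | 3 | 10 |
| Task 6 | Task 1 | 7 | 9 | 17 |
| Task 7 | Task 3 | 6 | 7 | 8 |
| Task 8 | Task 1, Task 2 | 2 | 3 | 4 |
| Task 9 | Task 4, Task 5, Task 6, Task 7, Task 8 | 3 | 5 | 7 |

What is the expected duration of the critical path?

te_Task 1 = (1 + 4·5 + 9)/6 = 30/6 = 5
te_Task 2 = (1 + 4·2 + 15)/6 = 24/6 = 4
te_Task 3 = (1 + 4·4 + 19)/6 = 36/6 = 6
te_Task 4 = (1 + 4·5 + 9)/6 = 30/6 = 5
te_Task 5 = (2 + 4·3 + 10)/6 = 24/6 = 4
te_Task 6 = (7 + 4·9 + 17)/6 = 60/6 = 10
te_Task 7 = (6 + 4·7 + 8)/6 = 42/6 = 7
te_Task 8 = (2 + 4·3 + 4)/6 = 18/6 = 3
te_Task 9 = (3 + 4·5 + 7)/6 = 30/6 = 5

Forward pass:
ES_Task 1 = 0; EF_Task 1 = 5
ES_Task 2 = 0; EF_Task 2 = 4
ES_Task 3 = max(EF_Task 1=5, EF_Task 2=4) = 5; EF_Task 3 = 5+6 = 11
ES_Task 4 = 5; EF_Task 4 = 5+5 = 10
ES_Task 5 = max(EF_Task 1=5, EF_Task 2=4) = 5; EF_Task 5 = 5+4 = 9
ES_Task 6 = 5; EF_Task 6 = 5+10 = 15
ES_Task 7 = 11; EF_Task 7 = 11+7 = 18
ES_Task 8 = max(EF_Task 1=5, EF_Task 2=4) = 5; EF_Task 8 = 5+3 = 8
ES_Task 9 = max(EF_Task 4=10, EF_Task 5=9, EF_Task 6=15, EF_Task 7=18, EF_Task 8=8) = 18; EF_Task 9 = 18+5 = 23
Expected project duration μ = 23 days. Critical path: Task 1 → Task 3 → Task 7 → Task 9.

23 days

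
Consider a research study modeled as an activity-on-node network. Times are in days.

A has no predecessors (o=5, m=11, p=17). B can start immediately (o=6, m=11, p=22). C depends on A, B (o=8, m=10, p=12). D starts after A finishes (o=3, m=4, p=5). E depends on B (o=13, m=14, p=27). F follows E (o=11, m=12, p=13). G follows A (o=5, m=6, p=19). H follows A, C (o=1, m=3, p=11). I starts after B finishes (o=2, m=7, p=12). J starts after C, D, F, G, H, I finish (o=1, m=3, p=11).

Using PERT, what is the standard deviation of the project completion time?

te_A = (5 + 4·11 + 17)/6 = 66/6 = 11; σ²_A = ((17−5)/6)² = 4.000
te_B = (6 + 4·11 + 22)/6 = 72/6 = 12; σ²_B = ((22−6)/6)² = 7.111
te_C = (8 + 4·10 + 12)/6 = 60/6 = 10; σ²_C = ((12−8)/6)² = 0.444
te_D = (3 + 4·4 + 5)/6 = 24/6 = 4; σ²_D = ((5−3)/6)² = 0.111
te_E = (13 + 4·14 + 27)/6 = 96/6 = 16; σ²_E = ((27−13)/6)² = 5.444
te_F = (11 + 4·12 + 13)/6 = 72/6 = 12; σ²_F = ((13−11)/6)² = 0.111
te_G = (5 + 4·6 + 19)/6 = 48/6 = 8; σ²_G = ((19−5)/6)² = 5.444
te_H = (1 + 4·3 + 11)/6 = 24/6 = 4; σ²_H = ((11−1)/6)² = 2.778
te_I = (2 + 4·7 + 12)/6 = 42/6 = 7; σ²_I = ((12−2)/6)² = 2.778
te_J = (1 + 4·3 + 11)/6 = 24/6 = 4; σ²_J = ((11−1)/6)² = 2.778

Forward pass:
ES_A = 0; EF_A = 11
ES_B = 0; EF_B = 12
ES_C = max(EF_A=11, EF_B=12) = 12; EF_C = 12+10 = 22
ES_D = 11; EF_D = 11+4 = 15
ES_E = 12; EF_E = 12+16 = 28
ES_F = 28; EF_F = 28+12 = 40
ES_G = 11; EF_G = 11+8 = 19
ES_H = max(EF_A=11, EF_C=22) = 22; EF_H = 22+4 = 26
ES_I = 12; EF_I = 12+7 = 19
ES_J = max(EF_C=22, EF_D=15, EF_F=40, EF_G=19, EF_H=26, EF_I=19) = 40; EF_J = 40+4 = 44
Expected project duration μ = 44 days. Critical path: B → E → F → J.

Variance along critical path = 7.111 + 5.444 + 0.111 + 2.778 = 15.444
σ = √15.444 = 3.930 days

3.93 days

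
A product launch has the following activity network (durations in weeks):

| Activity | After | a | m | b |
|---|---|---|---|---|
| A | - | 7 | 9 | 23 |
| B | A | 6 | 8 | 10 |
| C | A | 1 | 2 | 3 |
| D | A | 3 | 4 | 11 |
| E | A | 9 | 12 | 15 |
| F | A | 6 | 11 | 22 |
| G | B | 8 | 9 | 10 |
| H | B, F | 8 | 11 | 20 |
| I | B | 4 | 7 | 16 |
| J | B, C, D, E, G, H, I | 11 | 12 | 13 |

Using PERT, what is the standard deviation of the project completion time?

te_A = (7 + 4·9 + 23)/6 = 66/6 = 11; σ²_A = ((23−7)/6)² = 7.111
te_B = (6 + 4·8 + 10)/6 = 48/6 = 8; σ²_B = ((10−6)/6)² = 0.444
te_C = (1 + 4·2 + 3)/6 = 12/6 = 2; σ²_C = ((3−1)/6)² = 0.111
te_D = (3 + 4·4 + 11)/6 = 30/6 = 5; σ²_D = ((11−3)/6)² = 1.778
te_E = (9 + 4·12 + 15)/6 = 72/6 = 12; σ²_E = ((15−9)/6)² = 1.000
te_F = (6 + 4·11 + 22)/6 = 72/6 = 12; σ²_F = ((22−6)/6)² = 7.111
te_G = (8 + 4·9 + 10)/6 = 54/6 = 9; σ²_G = ((10−8)/6)² = 0.111
te_H = (8 + 4·11 + 20)/6 = 72/6 = 12; σ²_H = ((20−8)/6)² = 4.000
te_I = (4 + 4·7 + 16)/6 = 48/6 = 8; σ²_I = ((16−4)/6)² = 4.000
te_J = (11 + 4·12 + 13)/6 = 72/6 = 12; σ²_J = ((13−11)/6)² = 0.111

Forward pass:
ES_A = 0; EF_A = 11
ES_B = 11; EF_B = 11+8 = 19
ES_C = 11; EF_C = 11+2 = 13
ES_D = 11; EF_D = 11+5 = 16
ES_E = 11; EF_E = 11+12 = 23
ES_F = 11; EF_F = 11+12 = 23
ES_G = 19; EF_G = 19+9 = 28
ES_H = max(EF_B=19, EF_F=23) = 23; EF_H = 23+12 = 35
ES_I = 19; EF_I = 19+8 = 27
ES_J = max(EF_B=19, EF_C=13, EF_D=16, EF_E=23, EF_G=28, EF_H=35, EF_I=27) = 35; EF_J = 35+12 = 47
Expected project duration μ = 47 weeks. Critical path: A → F → H → J.

Variance along critical path = 7.111 + 7.111 + 4.000 + 0.111 = 18.333
σ = √18.333 = 4.282 weeks

4.28 weeks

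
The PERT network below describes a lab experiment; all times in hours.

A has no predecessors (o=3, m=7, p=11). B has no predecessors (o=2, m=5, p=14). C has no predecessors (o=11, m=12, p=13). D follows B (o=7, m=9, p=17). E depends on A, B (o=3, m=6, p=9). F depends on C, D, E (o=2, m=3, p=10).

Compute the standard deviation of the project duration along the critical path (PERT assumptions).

2.92 hours

te_A = (3 + 4·7 + 11)/6 = 42/6 = 7; σ²_A = ((11−3)/6)² = 1.778
te_B = (2 + 4·5 + 14)/6 = 36/6 = 6; σ²_B = ((14−2)/6)² = 4.000
te_C = (11 + 4·12 + 13)/6 = 72/6 = 12; σ²_C = ((13−11)/6)² = 0.111
te_D = (7 + 4·9 + 17)/6 = 60/6 = 10; σ²_D = ((17−7)/6)² = 2.778
te_E = (3 + 4·6 + 9)/6 = 36/6 = 6; σ²_E = ((9−3)/6)² = 1.000
te_F = (2 + 4·3 + 10)/6 = 24/6 = 4; σ²_F = ((10−2)/6)² = 1.778

Forward pass:
ES_A = 0; EF_A = 7
ES_B = 0; EF_B = 6
ES_C = 0; EF_C = 12
ES_D = 6; EF_D = 6+10 = 16
ES_E = max(EF_A=7, EF_B=6) = 7; EF_E = 7+6 = 13
ES_F = max(EF_C=12, EF_D=16, EF_E=13) = 16; EF_F = 16+4 = 20
Expected project duration μ = 20 hours. Critical path: B → D → F.

Variance along critical path = 4.000 + 2.778 + 1.778 = 8.556
σ = √8.556 = 2.925 hours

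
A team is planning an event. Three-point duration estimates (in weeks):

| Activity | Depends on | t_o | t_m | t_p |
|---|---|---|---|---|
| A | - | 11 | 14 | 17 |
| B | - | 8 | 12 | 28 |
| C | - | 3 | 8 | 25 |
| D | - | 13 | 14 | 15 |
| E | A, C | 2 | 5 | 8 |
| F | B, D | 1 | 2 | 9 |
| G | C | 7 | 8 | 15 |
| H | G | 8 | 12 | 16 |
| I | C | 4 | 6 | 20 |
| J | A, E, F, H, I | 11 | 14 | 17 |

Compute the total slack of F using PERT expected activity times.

14 weeks

te_A = (11 + 4·14 + 17)/6 = 84/6 = 14
te_B = (8 + 4·12 + 28)/6 = 84/6 = 14
te_C = (3 + 4·8 + 25)/6 = 60/6 = 10
te_D = (13 + 4·14 + 15)/6 = 84/6 = 14
te_E = (2 + 4·5 + 8)/6 = 30/6 = 5
te_F = (1 + 4·2 + 9)/6 = 18/6 = 3
te_G = (7 + 4·8 + 15)/6 = 54/6 = 9
te_H = (8 + 4·12 + 16)/6 = 72/6 = 12
te_I = (4 + 4·6 + 20)/6 = 48/6 = 8
te_J = (11 + 4·14 + 17)/6 = 84/6 = 14

Forward pass:
ES_A = 0; EF_A = 14
ES_B = 0; EF_B = 14
ES_C = 0; EF_C = 10
ES_D = 0; EF_D = 14
ES_E = max(EF_A=14, EF_C=10) = 14; EF_E = 14+5 = 19
ES_F = max(EF_B=14, EF_D=14) = 14; EF_F = 14+3 = 17
ES_G = 10; EF_G = 10+9 = 19
ES_H = 19; EF_H = 19+12 = 31
ES_I = 10; EF_I = 10+8 = 18
ES_J = max(EF_A=14, EF_E=19, EF_F=17, EF_H=31, EF_I=18) = 31; EF_J = 31+14 = 45
Expected project duration μ = 45 weeks. Critical path: C → G → H → J.

Backward pass:
LF_J = 45; LS_J = 45−14 = 31
LF_I = LS_J = 31; LS_I = 31−8 = 23
LF_H = LS_J = 31; LS_H = 31−12 = 19
LF_G = LS_H = 19; LS_G = 19−9 = 10
LF_F = LS_J = 31; LS_F = 31−3 = 28
LF_E = LS_J = 31; LS_E = 31−5 = 26
LF_D = LS_F = 28; LS_D = 28−14 = 14
LF_C = min(LS_E=26, LS_G=10, LS_I=23) = 10; LS_C = 10−10 = 0
LF_B = LS_F = 28; LS_B = 28−14 = 14
LF_A = min(LS_E=26, LS_J=31) = 26; LS_A = 26−14 = 12
Slack_F = LS_F − ES_F = 28 − 14 = 14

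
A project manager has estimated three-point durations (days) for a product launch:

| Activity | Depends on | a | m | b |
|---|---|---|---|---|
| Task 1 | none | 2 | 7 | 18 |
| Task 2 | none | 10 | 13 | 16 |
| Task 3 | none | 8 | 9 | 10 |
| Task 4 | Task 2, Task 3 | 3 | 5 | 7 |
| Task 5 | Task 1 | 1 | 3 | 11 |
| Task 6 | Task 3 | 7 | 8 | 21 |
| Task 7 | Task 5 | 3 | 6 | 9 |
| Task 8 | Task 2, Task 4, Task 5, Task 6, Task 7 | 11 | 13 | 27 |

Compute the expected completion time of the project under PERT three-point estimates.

34 days

te_Task 1 = (2 + 4·7 + 18)/6 = 48/6 = 8
te_Task 2 = (10 + 4·13 + 16)/6 = 78/6 = 13
te_Task 3 = (8 + 4·9 + 10)/6 = 54/6 = 9
te_Task 4 = (3 + 4·5 + 7)/6 = 30/6 = 5
te_Task 5 = (1 + 4·3 + 11)/6 = 24/6 = 4
te_Task 6 = (7 + 4·8 + 21)/6 = 60/6 = 10
te_Task 7 = (3 + 4·6 + 9)/6 = 36/6 = 6
te_Task 8 = (11 + 4·13 + 27)/6 = 90/6 = 15

Forward pass:
ES_Task 1 = 0; EF_Task 1 = 8
ES_Task 2 = 0; EF_Task 2 = 13
ES_Task 3 = 0; EF_Task 3 = 9
ES_Task 4 = max(EF_Task 2=13, EF_Task 3=9) = 13; EF_Task 4 = 13+5 = 18
ES_Task 5 = 8; EF_Task 5 = 8+4 = 12
ES_Task 6 = 9; EF_Task 6 = 9+10 = 19
ES_Task 7 = 12; EF_Task 7 = 12+6 = 18
ES_Task 8 = max(EF_Task 2=13, EF_Task 4=18, EF_Task 5=12, EF_Task 6=19, EF_Task 7=18) = 19; EF_Task 8 = 19+15 = 34
Expected project duration μ = 34 days. Critical path: Task 3 → Task 6 → Task 8.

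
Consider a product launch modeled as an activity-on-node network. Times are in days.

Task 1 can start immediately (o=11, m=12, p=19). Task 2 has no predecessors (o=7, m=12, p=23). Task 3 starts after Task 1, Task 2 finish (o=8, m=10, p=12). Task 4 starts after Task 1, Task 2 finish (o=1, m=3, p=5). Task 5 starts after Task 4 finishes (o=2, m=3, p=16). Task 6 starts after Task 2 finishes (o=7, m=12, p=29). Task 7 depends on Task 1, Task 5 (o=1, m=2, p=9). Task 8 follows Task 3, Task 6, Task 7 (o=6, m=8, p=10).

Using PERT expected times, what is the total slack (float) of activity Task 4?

3 days

te_Task 1 = (11 + 4·12 + 19)/6 = 78/6 = 13
te_Task 2 = (7 + 4·12 + 23)/6 = 78/6 = 13
te_Task 3 = (8 + 4·10 + 12)/6 = 60/6 = 10
te_Task 4 = (1 + 4·3 + 5)/6 = 18/6 = 3
te_Task 5 = (2 + 4·3 + 16)/6 = 30/6 = 5
te_Task 6 = (7 + 4·12 + 29)/6 = 84/6 = 14
te_Task 7 = (1 + 4·2 + 9)/6 = 18/6 = 3
te_Task 8 = (6 + 4·8 + 10)/6 = 48/6 = 8

Forward pass:
ES_Task 1 = 0; EF_Task 1 = 13
ES_Task 2 = 0; EF_Task 2 = 13
ES_Task 3 = max(EF_Task 1=13, EF_Task 2=13) = 13; EF_Task 3 = 13+10 = 23
ES_Task 4 = max(EF_Task 1=13, EF_Task 2=13) = 13; EF_Task 4 = 13+3 = 16
ES_Task 5 = 16; EF_Task 5 = 16+5 = 21
ES_Task 6 = 13; EF_Task 6 = 13+14 = 27
ES_Task 7 = max(EF_Task 1=13, EF_Task 5=21) = 21; EF_Task 7 = 21+3 = 24
ES_Task 8 = max(EF_Task 3=23, EF_Task 6=27, EF_Task 7=24) = 27; EF_Task 8 = 27+8 = 35
Expected project duration μ = 35 days. Critical path: Task 2 → Task 6 → Task 8.

Backward pass:
LF_Task 8 = 35; LS_Task 8 = 35−8 = 27
LF_Task 7 = LS_Task 8 = 27; LS_Task 7 = 27−3 = 24
LF_Task 6 = LS_Task 8 = 27; LS_Task 6 = 27−14 = 13
LF_Task 5 = LS_Task 7 = 24; LS_Task 5 = 24−5 = 19
LF_Task 4 = LS_Task 5 = 19; LS_Task 4 = 19−3 = 16
LF_Task 3 = LS_Task 8 = 27; LS_Task 3 = 27−10 = 17
LF_Task 2 = min(LS_Task 3=17, LS_Task 4=16, LS_Task 6=13) = 13; LS_Task 2 = 13−13 = 0
LF_Task 1 = min(LS_Task 3=17, LS_Task 4=16, LS_Task 7=24) = 16; LS_Task 1 = 16−13 = 3
Slack_Task 4 = LS_Task 4 − ES_Task 4 = 16 − 13 = 3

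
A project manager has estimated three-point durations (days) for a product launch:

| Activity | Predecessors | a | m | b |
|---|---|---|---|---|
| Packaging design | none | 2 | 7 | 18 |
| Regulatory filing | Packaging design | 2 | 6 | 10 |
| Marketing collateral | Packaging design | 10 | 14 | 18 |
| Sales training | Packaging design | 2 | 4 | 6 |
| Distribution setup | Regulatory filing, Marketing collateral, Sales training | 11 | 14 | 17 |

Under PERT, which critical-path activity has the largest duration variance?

te_Packaging design = (2 + 4·7 + 18)/6 = 48/6 = 8; σ²_Packaging design = ((18−2)/6)² = 7.111
te_Regulatory filing = (2 + 4·6 + 10)/6 = 36/6 = 6; σ²_Regulatory filing = ((10−2)/6)² = 1.778
te_Marketing collateral = (10 + 4·14 + 18)/6 = 84/6 = 14; σ²_Marketing collateral = ((18−10)/6)² = 1.778
te_Sales training = (2 + 4·4 + 6)/6 = 24/6 = 4; σ²_Sales training = ((6−2)/6)² = 0.444
te_Distribution setup = (11 + 4·14 + 17)/6 = 84/6 = 14; σ²_Distribution setup = ((17−11)/6)² = 1.000

Forward pass:
ES_Packaging design = 0; EF_Packaging design = 8
ES_Regulatory filing = 8; EF_Regulatory filing = 8+6 = 14
ES_Marketing collateral = 8; EF_Marketing collateral = 8+14 = 22
ES_Sales training = 8; EF_Sales training = 8+4 = 12
ES_Distribution setup = max(EF_Regulatory filing=14, EF_Marketing collateral=22, EF_Sales training=12) = 22; EF_Distribution setup = 22+14 = 36
Expected project duration μ = 36 days. Critical path: Packaging design → Marketing collateral → Distribution setup.

Variances on critical path: σ²_Packaging design=7.111, σ²_Marketing collateral=1.778, σ²_Distribution setup=1.000.
Largest is σ²_Packaging design = 7.111.

Packaging design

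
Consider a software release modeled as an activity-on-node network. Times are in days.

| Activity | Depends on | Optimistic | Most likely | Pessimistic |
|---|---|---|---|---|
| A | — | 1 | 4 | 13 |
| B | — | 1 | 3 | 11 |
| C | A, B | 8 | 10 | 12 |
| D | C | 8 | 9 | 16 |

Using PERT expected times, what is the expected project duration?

25 days

te_A = (1 + 4·4 + 13)/6 = 30/6 = 5
te_B = (1 + 4·3 + 11)/6 = 24/6 = 4
te_C = (8 + 4·10 + 12)/6 = 60/6 = 10
te_D = (8 + 4·9 + 16)/6 = 60/6 = 10

Forward pass:
ES_A = 0; EF_A = 5
ES_B = 0; EF_B = 4
ES_C = max(EF_A=5, EF_B=4) = 5; EF_C = 5+10 = 15
ES_D = 15; EF_D = 15+10 = 25
Expected project duration μ = 25 days. Critical path: A → C → D.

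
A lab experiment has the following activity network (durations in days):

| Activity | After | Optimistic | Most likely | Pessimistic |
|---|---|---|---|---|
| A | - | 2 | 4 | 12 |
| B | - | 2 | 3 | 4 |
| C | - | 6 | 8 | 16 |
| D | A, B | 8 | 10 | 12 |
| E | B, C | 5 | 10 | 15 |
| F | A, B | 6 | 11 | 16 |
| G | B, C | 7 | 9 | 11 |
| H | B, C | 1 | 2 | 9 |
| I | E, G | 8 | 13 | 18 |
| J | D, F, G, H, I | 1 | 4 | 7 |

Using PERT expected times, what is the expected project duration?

36 days

te_A = (2 + 4·4 + 12)/6 = 30/6 = 5
te_B = (2 + 4·3 + 4)/6 = 18/6 = 3
te_C = (6 + 4·8 + 16)/6 = 54/6 = 9
te_D = (8 + 4·10 + 12)/6 = 60/6 = 10
te_E = (5 + 4·10 + 15)/6 = 60/6 = 10
te_F = (6 + 4·11 + 16)/6 = 66/6 = 11
te_G = (7 + 4·9 + 11)/6 = 54/6 = 9
te_H = (1 + 4·2 + 9)/6 = 18/6 = 3
te_I = (8 + 4·13 + 18)/6 = 78/6 = 13
te_J = (1 + 4·4 + 7)/6 = 24/6 = 4

Forward pass:
ES_A = 0; EF_A = 5
ES_B = 0; EF_B = 3
ES_C = 0; EF_C = 9
ES_D = max(EF_A=5, EF_B=3) = 5; EF_D = 5+10 = 15
ES_E = max(EF_B=3, EF_C=9) = 9; EF_E = 9+10 = 19
ES_F = max(EF_A=5, EF_B=3) = 5; EF_F = 5+11 = 16
ES_G = max(EF_B=3, EF_C=9) = 9; EF_G = 9+9 = 18
ES_H = max(EF_B=3, EF_C=9) = 9; EF_H = 9+3 = 12
ES_I = max(EF_E=19, EF_G=18) = 19; EF_I = 19+13 = 32
ES_J = max(EF_D=15, EF_F=16, EF_G=18, EF_H=12, EF_I=32) = 32; EF_J = 32+4 = 36
Expected project duration μ = 36 days. Critical path: C → E → I → J.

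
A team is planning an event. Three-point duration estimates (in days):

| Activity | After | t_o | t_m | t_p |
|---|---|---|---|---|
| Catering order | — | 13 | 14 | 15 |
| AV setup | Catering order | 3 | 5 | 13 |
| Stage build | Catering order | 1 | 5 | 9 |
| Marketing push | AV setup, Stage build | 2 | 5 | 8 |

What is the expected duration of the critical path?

25 days

te_Catering order = (13 + 4·14 + 15)/6 = 84/6 = 14
te_AV setup = (3 + 4·5 + 13)/6 = 36/6 = 6
te_Stage build = (1 + 4·5 + 9)/6 = 30/6 = 5
te_Marketing push = (2 + 4·5 + 8)/6 = 30/6 = 5

Forward pass:
ES_Catering order = 0; EF_Catering order = 14
ES_AV setup = 14; EF_AV setup = 14+6 = 20
ES_Stage build = 14; EF_Stage build = 14+5 = 19
ES_Marketing push = max(EF_AV setup=20, EF_Stage build=19) = 20; EF_Marketing push = 20+5 = 25
Expected project duration μ = 25 days. Critical path: Catering order → AV setup → Marketing push.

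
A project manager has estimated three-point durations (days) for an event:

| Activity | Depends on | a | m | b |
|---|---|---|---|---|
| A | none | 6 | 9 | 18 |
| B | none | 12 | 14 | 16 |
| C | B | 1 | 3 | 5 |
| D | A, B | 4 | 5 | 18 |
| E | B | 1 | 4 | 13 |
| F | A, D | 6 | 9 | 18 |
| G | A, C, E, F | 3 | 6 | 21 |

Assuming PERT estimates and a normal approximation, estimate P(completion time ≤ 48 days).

te_A = (6 + 4·9 + 18)/6 = 60/6 = 10; σ²_A = ((18−6)/6)² = 4.000
te_B = (12 + 4·14 + 16)/6 = 84/6 = 14; σ²_B = ((16−12)/6)² = 0.444
te_C = (1 + 4·3 + 5)/6 = 18/6 = 3; σ²_C = ((5−1)/6)² = 0.444
te_D = (4 + 4·5 + 18)/6 = 42/6 = 7; σ²_D = ((18−4)/6)² = 5.444
te_E = (1 + 4·4 + 13)/6 = 30/6 = 5; σ²_E = ((13−1)/6)² = 4.000
te_F = (6 + 4·9 + 18)/6 = 60/6 = 10; σ²_F = ((18−6)/6)² = 4.000
te_G = (3 + 4·6 + 21)/6 = 48/6 = 8; σ²_G = ((21−3)/6)² = 9.000

Forward pass:
ES_A = 0; EF_A = 10
ES_B = 0; EF_B = 14
ES_C = 14; EF_C = 14+3 = 17
ES_D = max(EF_A=10, EF_B=14) = 14; EF_D = 14+7 = 21
ES_E = 14; EF_E = 14+5 = 19
ES_F = max(EF_A=10, EF_D=21) = 21; EF_F = 21+10 = 31
ES_G = max(EF_A=10, EF_C=17, EF_E=19, EF_F=31) = 31; EF_G = 31+8 = 39
Expected project duration μ = 39 days. Critical path: B → D → F → G.

Variance along critical path = 0.444 + 5.444 + 4.000 + 9.000 = 18.889; σ = √18.889 = 4.346 days.
Z = (48 − 39) / 4.346 = 2.071
P(T ≤ 48) = Φ(2.071) ≈ 0.981

0.981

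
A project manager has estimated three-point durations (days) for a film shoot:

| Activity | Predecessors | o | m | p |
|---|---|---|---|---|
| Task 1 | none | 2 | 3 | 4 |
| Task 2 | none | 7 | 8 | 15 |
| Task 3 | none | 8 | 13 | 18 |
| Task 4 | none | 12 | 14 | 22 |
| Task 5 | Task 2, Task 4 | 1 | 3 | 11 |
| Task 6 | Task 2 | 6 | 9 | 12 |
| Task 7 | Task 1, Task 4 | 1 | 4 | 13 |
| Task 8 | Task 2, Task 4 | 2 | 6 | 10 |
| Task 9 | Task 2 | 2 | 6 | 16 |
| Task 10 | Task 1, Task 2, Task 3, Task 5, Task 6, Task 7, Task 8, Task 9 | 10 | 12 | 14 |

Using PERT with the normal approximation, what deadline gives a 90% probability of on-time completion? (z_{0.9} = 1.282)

35.9 days

te_Task 1 = (2 + 4·3 + 4)/6 = 18/6 = 3; σ²_Task 1 = ((4−2)/6)² = 0.111
te_Task 2 = (7 + 4·8 + 15)/6 = 54/6 = 9; σ²_Task 2 = ((15−7)/6)² = 1.778
te_Task 3 = (8 + 4·13 + 18)/6 = 78/6 = 13; σ²_Task 3 = ((18−8)/6)² = 2.778
te_Task 4 = (12 + 4·14 + 22)/6 = 90/6 = 15; σ²_Task 4 = ((22−12)/6)² = 2.778
te_Task 5 = (1 + 4·3 + 11)/6 = 24/6 = 4; σ²_Task 5 = ((11−1)/6)² = 2.778
te_Task 6 = (6 + 4·9 + 12)/6 = 54/6 = 9; σ²_Task 6 = ((12−6)/6)² = 1.000
te_Task 7 = (1 + 4·4 + 13)/6 = 30/6 = 5; σ²_Task 7 = ((13−1)/6)² = 4.000
te_Task 8 = (2 + 4·6 + 10)/6 = 36/6 = 6; σ²_Task 8 = ((10−2)/6)² = 1.778
te_Task 9 = (2 + 4·6 + 16)/6 = 42/6 = 7; σ²_Task 9 = ((16−2)/6)² = 5.444
te_Task 10 = (10 + 4·12 + 14)/6 = 72/6 = 12; σ²_Task 10 = ((14−10)/6)² = 0.444

Forward pass:
ES_Task 1 = 0; EF_Task 1 = 3
ES_Task 2 = 0; EF_Task 2 = 9
ES_Task 3 = 0; EF_Task 3 = 13
ES_Task 4 = 0; EF_Task 4 = 15
ES_Task 5 = max(EF_Task 2=9, EF_Task 4=15) = 15; EF_Task 5 = 15+4 = 19
ES_Task 6 = 9; EF_Task 6 = 9+9 = 18
ES_Task 7 = max(EF_Task 1=3, EF_Task 4=15) = 15; EF_Task 7 = 15+5 = 20
ES_Task 8 = max(EF_Task 2=9, EF_Task 4=15) = 15; EF_Task 8 = 15+6 = 21
ES_Task 9 = 9; EF_Task 9 = 9+7 = 16
ES_Task 10 = max(EF_Task 1=3, EF_Task 2=9, EF_Task 3=13, EF_Task 5=19, EF_Task 6=18, EF_Task 7=20, EF_Task 8=21, EF_Task 9=16) = 21; EF_Task 10 = 21+12 = 33
Expected project duration μ = 33 days. Critical path: Task 4 → Task 8 → Task 10.

Variance along critical path = 2.778 + 1.778 + 0.444 = 5.000; σ = 2.236 days.
D = μ + z·σ = 33 + 1.282·2.236 = 35.9 days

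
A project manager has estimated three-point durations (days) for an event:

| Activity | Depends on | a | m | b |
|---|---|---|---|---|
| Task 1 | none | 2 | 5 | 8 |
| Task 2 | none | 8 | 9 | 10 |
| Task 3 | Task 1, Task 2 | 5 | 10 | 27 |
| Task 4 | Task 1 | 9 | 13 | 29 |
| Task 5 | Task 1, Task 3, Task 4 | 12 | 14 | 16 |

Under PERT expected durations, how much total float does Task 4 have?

te_Task 1 = (2 + 4·5 + 8)/6 = 30/6 = 5
te_Task 2 = (8 + 4·9 + 10)/6 = 54/6 = 9
te_Task 3 = (5 + 4·10 + 27)/6 = 72/6 = 12
te_Task 4 = (9 + 4·13 + 29)/6 = 90/6 = 15
te_Task 5 = (12 + 4·14 + 16)/6 = 84/6 = 14

Forward pass:
ES_Task 1 = 0; EF_Task 1 = 5
ES_Task 2 = 0; EF_Task 2 = 9
ES_Task 3 = max(EF_Task 1=5, EF_Task 2=9) = 9; EF_Task 3 = 9+12 = 21
ES_Task 4 = 5; EF_Task 4 = 5+15 = 20
ES_Task 5 = max(EF_Task 1=5, EF_Task 3=21, EF_Task 4=20) = 21; EF_Task 5 = 21+14 = 35
Expected project duration μ = 35 days. Critical path: Task 2 → Task 3 → Task 5.

Backward pass:
LF_Task 5 = 35; LS_Task 5 = 35−14 = 21
LF_Task 4 = LS_Task 5 = 21; LS_Task 4 = 21−15 = 6
LF_Task 3 = LS_Task 5 = 21; LS_Task 3 = 21−12 = 9
LF_Task 2 = LS_Task 3 = 9; LS_Task 2 = 9−9 = 0
LF_Task 1 = min(LS_Task 3=9, LS_Task 4=6, LS_Task 5=21) = 6; LS_Task 1 = 6−5 = 1
Slack_Task 4 = LS_Task 4 − ES_Task 4 = 6 − 5 = 1

1 days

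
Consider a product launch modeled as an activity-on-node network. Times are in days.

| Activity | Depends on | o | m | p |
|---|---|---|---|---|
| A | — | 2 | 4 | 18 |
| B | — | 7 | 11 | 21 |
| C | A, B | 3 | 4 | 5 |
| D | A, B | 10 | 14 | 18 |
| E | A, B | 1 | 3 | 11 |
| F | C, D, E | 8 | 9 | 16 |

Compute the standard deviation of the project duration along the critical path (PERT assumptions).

te_A = (2 + 4·4 + 18)/6 = 36/6 = 6; σ²_A = ((18−2)/6)² = 7.111
te_B = (7 + 4·11 + 21)/6 = 72/6 = 12; σ²_B = ((21−7)/6)² = 5.444
te_C = (3 + 4·4 + 5)/6 = 24/6 = 4; σ²_C = ((5−3)/6)² = 0.111
te_D = (10 + 4·14 + 18)/6 = 84/6 = 14; σ²_D = ((18−10)/6)² = 1.778
te_E = (1 + 4·3 + 11)/6 = 24/6 = 4; σ²_E = ((11−1)/6)² = 2.778
te_F = (8 + 4·9 + 16)/6 = 60/6 = 10; σ²_F = ((16−8)/6)² = 1.778

Forward pass:
ES_A = 0; EF_A = 6
ES_B = 0; EF_B = 12
ES_C = max(EF_A=6, EF_B=12) = 12; EF_C = 12+4 = 16
ES_D = max(EF_A=6, EF_B=12) = 12; EF_D = 12+14 = 26
ES_E = max(EF_A=6, EF_B=12) = 12; EF_E = 12+4 = 16
ES_F = max(EF_C=16, EF_D=26, EF_E=16) = 26; EF_F = 26+10 = 36
Expected project duration μ = 36 days. Critical path: B → D → F.

Variance along critical path = 5.444 + 1.778 + 1.778 = 9.000
σ = √9.000 = 3.000 days

3.00 days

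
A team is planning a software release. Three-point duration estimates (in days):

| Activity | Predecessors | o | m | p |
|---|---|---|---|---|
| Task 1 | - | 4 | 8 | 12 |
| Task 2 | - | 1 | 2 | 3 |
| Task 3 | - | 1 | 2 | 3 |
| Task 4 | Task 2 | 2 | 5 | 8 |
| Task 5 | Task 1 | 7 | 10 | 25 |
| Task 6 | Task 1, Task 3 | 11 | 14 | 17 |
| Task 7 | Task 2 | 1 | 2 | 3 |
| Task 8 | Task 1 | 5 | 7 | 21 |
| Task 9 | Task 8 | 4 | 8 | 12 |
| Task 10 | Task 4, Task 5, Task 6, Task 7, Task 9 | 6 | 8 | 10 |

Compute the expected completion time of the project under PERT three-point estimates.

33 days

te_Task 1 = (4 + 4·8 + 12)/6 = 48/6 = 8
te_Task 2 = (1 + 4·2 + 3)/6 = 12/6 = 2
te_Task 3 = (1 + 4·2 + 3)/6 = 12/6 = 2
te_Task 4 = (2 + 4·5 + 8)/6 = 30/6 = 5
te_Task 5 = (7 + 4·10 + 25)/6 = 72/6 = 12
te_Task 6 = (11 + 4·14 + 17)/6 = 84/6 = 14
te_Task 7 = (1 + 4·2 + 3)/6 = 12/6 = 2
te_Task 8 = (5 + 4·7 + 21)/6 = 54/6 = 9
te_Task 9 = (4 + 4·8 + 12)/6 = 48/6 = 8
te_Task 10 = (6 + 4·8 + 10)/6 = 48/6 = 8

Forward pass:
ES_Task 1 = 0; EF_Task 1 = 8
ES_Task 2 = 0; EF_Task 2 = 2
ES_Task 3 = 0; EF_Task 3 = 2
ES_Task 4 = 2; EF_Task 4 = 2+5 = 7
ES_Task 5 = 8; EF_Task 5 = 8+12 = 20
ES_Task 6 = max(EF_Task 1=8, EF_Task 3=2) = 8; EF_Task 6 = 8+14 = 22
ES_Task 7 = 2; EF_Task 7 = 2+2 = 4
ES_Task 8 = 8; EF_Task 8 = 8+9 = 17
ES_Task 9 = 17; EF_Task 9 = 17+8 = 25
ES_Task 10 = max(EF_Task 4=7, EF_Task 5=20, EF_Task 6=22, EF_Task 7=4, EF_Task 9=25) = 25; EF_Task 10 = 25+8 = 33
Expected project duration μ = 33 days. Critical path: Task 1 → Task 8 → Task 9 → Task 10.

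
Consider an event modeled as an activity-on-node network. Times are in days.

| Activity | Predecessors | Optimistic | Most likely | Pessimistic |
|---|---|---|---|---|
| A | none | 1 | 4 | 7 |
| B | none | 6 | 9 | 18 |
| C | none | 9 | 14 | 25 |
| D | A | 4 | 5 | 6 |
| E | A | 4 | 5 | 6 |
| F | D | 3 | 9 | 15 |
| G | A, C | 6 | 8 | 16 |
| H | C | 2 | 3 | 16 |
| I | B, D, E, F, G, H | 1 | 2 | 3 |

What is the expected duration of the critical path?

te_A = (1 + 4·4 + 7)/6 = 24/6 = 4
te_B = (6 + 4·9 + 18)/6 = 60/6 = 10
te_C = (9 + 4·14 + 25)/6 = 90/6 = 15
te_D = (4 + 4·5 + 6)/6 = 30/6 = 5
te_E = (4 + 4·5 + 6)/6 = 30/6 = 5
te_F = (3 + 4·9 + 15)/6 = 54/6 = 9
te_G = (6 + 4·8 + 16)/6 = 54/6 = 9
te_H = (2 + 4·3 + 16)/6 = 30/6 = 5
te_I = (1 + 4·2 + 3)/6 = 12/6 = 2

Forward pass:
ES_A = 0; EF_A = 4
ES_B = 0; EF_B = 10
ES_C = 0; EF_C = 15
ES_D = 4; EF_D = 4+5 = 9
ES_E = 4; EF_E = 4+5 = 9
ES_F = 9; EF_F = 9+9 = 18
ES_G = max(EF_A=4, EF_C=15) = 15; EF_G = 15+9 = 24
ES_H = 15; EF_H = 15+5 = 20
ES_I = max(EF_B=10, EF_D=9, EF_E=9, EF_F=18, EF_G=24, EF_H=20) = 24; EF_I = 24+2 = 26
Expected project duration μ = 26 days. Critical path: C → G → I.

26 days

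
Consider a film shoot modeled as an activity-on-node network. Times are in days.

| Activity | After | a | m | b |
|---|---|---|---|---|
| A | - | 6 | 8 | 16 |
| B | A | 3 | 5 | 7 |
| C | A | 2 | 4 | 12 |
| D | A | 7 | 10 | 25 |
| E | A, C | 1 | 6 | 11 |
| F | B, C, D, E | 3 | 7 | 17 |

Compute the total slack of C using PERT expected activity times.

1 days

te_A = (6 + 4·8 + 16)/6 = 54/6 = 9
te_B = (3 + 4·5 + 7)/6 = 30/6 = 5
te_C = (2 + 4·4 + 12)/6 = 30/6 = 5
te_D = (7 + 4·10 + 25)/6 = 72/6 = 12
te_E = (1 + 4·6 + 11)/6 = 36/6 = 6
te_F = (3 + 4·7 + 17)/6 = 48/6 = 8

Forward pass:
ES_A = 0; EF_A = 9
ES_B = 9; EF_B = 9+5 = 14
ES_C = 9; EF_C = 9+5 = 14
ES_D = 9; EF_D = 9+12 = 21
ES_E = max(EF_A=9, EF_C=14) = 14; EF_E = 14+6 = 20
ES_F = max(EF_B=14, EF_C=14, EF_D=21, EF_E=20) = 21; EF_F = 21+8 = 29
Expected project duration μ = 29 days. Critical path: A → D → F.

Backward pass:
LF_F = 29; LS_F = 29−8 = 21
LF_E = LS_F = 21; LS_E = 21−6 = 15
LF_D = LS_F = 21; LS_D = 21−12 = 9
LF_C = min(LS_E=15, LS_F=21) = 15; LS_C = 15−5 = 10
LF_B = LS_F = 21; LS_B = 21−5 = 16
LF_A = min(LS_B=16, LS_C=10, LS_D=9, LS_E=15) = 9; LS_A = 9−9 = 0
Slack_C = LS_C − ES_C = 10 − 9 = 1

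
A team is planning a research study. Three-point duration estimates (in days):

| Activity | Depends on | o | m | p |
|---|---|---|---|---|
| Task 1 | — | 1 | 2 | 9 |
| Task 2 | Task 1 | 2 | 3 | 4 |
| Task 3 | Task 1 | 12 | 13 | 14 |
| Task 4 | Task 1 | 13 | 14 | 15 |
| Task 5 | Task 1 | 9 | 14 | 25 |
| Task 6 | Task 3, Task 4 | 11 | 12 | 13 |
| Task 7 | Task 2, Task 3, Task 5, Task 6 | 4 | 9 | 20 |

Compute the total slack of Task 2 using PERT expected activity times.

te_Task 1 = (1 + 4·2 + 9)/6 = 18/6 = 3
te_Task 2 = (2 + 4·3 + 4)/6 = 18/6 = 3
te_Task 3 = (12 + 4·13 + 14)/6 = 78/6 = 13
te_Task 4 = (13 + 4·14 + 15)/6 = 84/6 = 14
te_Task 5 = (9 + 4·14 + 25)/6 = 90/6 = 15
te_Task 6 = (11 + 4·12 + 13)/6 = 72/6 = 12
te_Task 7 = (4 + 4·9 + 20)/6 = 60/6 = 10

Forward pass:
ES_Task 1 = 0; EF_Task 1 = 3
ES_Task 2 = 3; EF_Task 2 = 3+3 = 6
ES_Task 3 = 3; EF_Task 3 = 3+13 = 16
ES_Task 4 = 3; EF_Task 4 = 3+14 = 17
ES_Task 5 = 3; EF_Task 5 = 3+15 = 18
ES_Task 6 = max(EF_Task 3=16, EF_Task 4=17) = 17; EF_Task 6 = 17+12 = 29
ES_Task 7 = max(EF_Task 2=6, EF_Task 3=16, EF_Task 5=18, EF_Task 6=29) = 29; EF_Task 7 = 29+10 = 39
Expected project duration μ = 39 days. Critical path: Task 1 → Task 4 → Task 6 → Task 7.

Backward pass:
LF_Task 7 = 39; LS_Task 7 = 39−10 = 29
LF_Task 6 = LS_Task 7 = 29; LS_Task 6 = 29−12 = 17
LF_Task 5 = LS_Task 7 = 29; LS_Task 5 = 29−15 = 14
LF_Task 4 = LS_Task 6 = 17; LS_Task 4 = 17−14 = 3
LF_Task 3 = min(LS_Task 6=17, LS_Task 7=29) = 17; LS_Task 3 = 17−13 = 4
LF_Task 2 = LS_Task 7 = 29; LS_Task 2 = 29−3 = 26
LF_Task 1 = min(LS_Task 2=26, LS_Task 3=4, LS_Task 4=3, LS_Task 5=14) = 3; LS_Task 1 = 3−3 = 0
Slack_Task 2 = LS_Task 2 − ES_Task 2 = 26 − 3 = 23

23 days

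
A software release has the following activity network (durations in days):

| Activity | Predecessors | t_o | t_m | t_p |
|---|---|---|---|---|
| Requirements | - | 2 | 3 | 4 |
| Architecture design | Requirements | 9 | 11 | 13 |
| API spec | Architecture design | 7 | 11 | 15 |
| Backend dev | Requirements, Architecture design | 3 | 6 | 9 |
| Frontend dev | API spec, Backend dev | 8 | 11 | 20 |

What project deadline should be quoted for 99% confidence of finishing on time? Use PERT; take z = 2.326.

42.9 days

te_Requirements = (2 + 4·3 + 4)/6 = 18/6 = 3; σ²_Requirements = ((4−2)/6)² = 0.111
te_Architecture design = (9 + 4·11 + 13)/6 = 66/6 = 11; σ²_Architecture design = ((13−9)/6)² = 0.444
te_API spec = (7 + 4·11 + 15)/6 = 66/6 = 11; σ²_API spec = ((15−7)/6)² = 1.778
te_Backend dev = (3 + 4·6 + 9)/6 = 36/6 = 6; σ²_Backend dev = ((9−3)/6)² = 1.000
te_Frontend dev = (8 + 4·11 + 20)/6 = 72/6 = 12; σ²_Frontend dev = ((20−8)/6)² = 4.000

Forward pass:
ES_Requirements = 0; EF_Requirements = 3
ES_Architecture design = 3; EF_Architecture design = 3+11 = 14
ES_API spec = 14; EF_API spec = 14+11 = 25
ES_Backend dev = max(EF_Requirements=3, EF_Architecture design=14) = 14; EF_Backend dev = 14+6 = 20
ES_Frontend dev = max(EF_API spec=25, EF_Backend dev=20) = 25; EF_Frontend dev = 25+12 = 37
Expected project duration μ = 37 days. Critical path: Requirements → Architecture design → API spec → Frontend dev.

Variance along critical path = 0.111 + 0.444 + 1.778 + 4.000 = 6.333; σ = 2.517 days.
D = μ + z·σ = 37 + 2.326·2.517 = 42.9 days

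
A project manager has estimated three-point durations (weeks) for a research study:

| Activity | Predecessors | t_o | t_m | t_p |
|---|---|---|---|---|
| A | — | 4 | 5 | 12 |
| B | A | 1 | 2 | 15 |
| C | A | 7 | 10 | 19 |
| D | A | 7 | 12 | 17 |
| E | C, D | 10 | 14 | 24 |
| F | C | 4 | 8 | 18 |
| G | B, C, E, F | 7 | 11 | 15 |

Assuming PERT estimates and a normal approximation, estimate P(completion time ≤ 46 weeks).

te_A = (4 + 4·5 + 12)/6 = 36/6 = 6; σ²_A = ((12−4)/6)² = 1.778
te_B = (1 + 4·2 + 15)/6 = 24/6 = 4; σ²_B = ((15−1)/6)² = 5.444
te_C = (7 + 4·10 + 19)/6 = 66/6 = 11; σ²_C = ((19−7)/6)² = 4.000
te_D = (7 + 4·12 + 17)/6 = 72/6 = 12; σ²_D = ((17−7)/6)² = 2.778
te_E = (10 + 4·14 + 24)/6 = 90/6 = 15; σ²_E = ((24−10)/6)² = 5.444
te_F = (4 + 4·8 + 18)/6 = 54/6 = 9; σ²_F = ((18−4)/6)² = 5.444
te_G = (7 + 4·11 + 15)/6 = 66/6 = 11; σ²_G = ((15−7)/6)² = 1.778

Forward pass:
ES_A = 0; EF_A = 6
ES_B = 6; EF_B = 6+4 = 10
ES_C = 6; EF_C = 6+11 = 17
ES_D = 6; EF_D = 6+12 = 18
ES_E = max(EF_C=17, EF_D=18) = 18; EF_E = 18+15 = 33
ES_F = 17; EF_F = 17+9 = 26
ES_G = max(EF_B=10, EF_C=17, EF_E=33, EF_F=26) = 33; EF_G = 33+11 = 44
Expected project duration μ = 44 weeks. Critical path: A → D → E → G.

Variance along critical path = 1.778 + 2.778 + 5.444 + 1.778 = 11.778; σ = √11.778 = 3.432 weeks.
Z = (46 − 44) / 3.432 = 0.583
P(T ≤ 46) = Φ(0.583) ≈ 0.720

0.720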